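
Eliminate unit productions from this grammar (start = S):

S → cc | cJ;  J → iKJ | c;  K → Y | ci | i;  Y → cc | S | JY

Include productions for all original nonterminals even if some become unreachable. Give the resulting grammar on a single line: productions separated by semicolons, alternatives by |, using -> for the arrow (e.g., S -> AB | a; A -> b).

Unit productions: K->Y, Y->S.
Unit pairs (A ⇒* B via units): (K,S), (K,Y), (Y,S).
S: inherits non-unit rules of {S} → cJ | cc.
J: inherits non-unit rules of {J} → c | iKJ.
K: inherits non-unit rules of {K, S, Y} → JY | cJ | cc | ci | i.
Y: inherits non-unit rules of {S, Y} → JY | cJ | cc.

S -> cJ | cc; J -> c | iKJ; K -> i | JY | cJ | cc | ci; Y -> JY | cJ | cc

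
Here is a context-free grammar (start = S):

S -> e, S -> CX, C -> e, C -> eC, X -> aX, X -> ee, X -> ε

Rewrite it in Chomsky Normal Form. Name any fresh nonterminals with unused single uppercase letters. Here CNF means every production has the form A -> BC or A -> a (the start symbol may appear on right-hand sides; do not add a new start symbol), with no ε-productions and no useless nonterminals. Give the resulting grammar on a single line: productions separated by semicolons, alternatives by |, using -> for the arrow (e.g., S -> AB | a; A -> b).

Nullable: {X}; after ε-elimination: S -> C | e | CX; C -> e | eC; X -> a | aX | ee.
After unit-elimination: S -> e | CX | eC; C -> e | eC; X -> a | aX | ee.
TERM: introduce B -> a, A -> e and substitute in every rule of length ≥2.

S -> e | AC | CX; A -> e; B -> a; C -> e | AC; X -> a | AA | BX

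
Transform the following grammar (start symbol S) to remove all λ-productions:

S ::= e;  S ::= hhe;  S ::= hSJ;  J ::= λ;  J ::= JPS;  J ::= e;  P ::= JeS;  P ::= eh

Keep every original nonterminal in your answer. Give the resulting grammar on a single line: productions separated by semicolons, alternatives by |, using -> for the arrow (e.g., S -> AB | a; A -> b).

Nullable set: {J}.
S -> hSJ: J nullable, giving hS | hSJ.
Drop J -> λ.
J -> JPS: J nullable, giving JPS | PS.
P -> JeS: J nullable, giving JeS | eS.
Unchanged (no nullable symbols): S -> e; S -> hhe; J -> e; P -> eh.

S -> e | hS | hSJ | hhe; J -> e | PS | JPS; P -> eS | eh | JeS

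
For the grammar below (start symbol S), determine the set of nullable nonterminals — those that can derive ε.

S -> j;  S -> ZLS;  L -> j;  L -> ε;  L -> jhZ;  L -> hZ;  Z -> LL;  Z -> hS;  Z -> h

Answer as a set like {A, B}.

Directly nullable (have an ε-rule): {L}.
Z is nullable via Z -> LL (every symbol on the right is already known nullable).
Not nullable: S — each has a terminal in every rule's right-hand side or depends on a non-nullable symbol.

{L, Z}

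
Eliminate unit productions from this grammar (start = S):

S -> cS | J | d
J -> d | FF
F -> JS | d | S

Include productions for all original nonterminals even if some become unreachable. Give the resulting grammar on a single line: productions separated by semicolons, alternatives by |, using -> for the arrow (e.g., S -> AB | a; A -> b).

Unit productions: F->S, S->J.
Unit pairs (A ⇒* B via units): (F,J), (F,S), (S,J).
S: inherits non-unit rules of {J, S} → FF | cS | d.
F: inherits non-unit rules of {F, J, S} → FF | JS | cS | d.
J: inherits non-unit rules of {J} → FF | d.

S -> d | FF | cS; F -> d | FF | JS | cS; J -> d | FF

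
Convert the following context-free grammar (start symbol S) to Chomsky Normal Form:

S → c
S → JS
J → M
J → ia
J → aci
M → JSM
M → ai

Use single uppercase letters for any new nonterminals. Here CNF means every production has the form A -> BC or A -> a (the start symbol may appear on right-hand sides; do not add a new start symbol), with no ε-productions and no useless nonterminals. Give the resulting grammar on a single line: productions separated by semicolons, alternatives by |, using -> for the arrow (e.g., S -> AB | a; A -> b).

No ε-productions.
After unit-elimination: S -> c | JS; J -> ai | ia | JSM | aci; M -> ai | JSM.
TERM: introduce A -> a, B -> c, C -> i and substitute in every rule of length ≥2.
BIN: J -> ABC becomes J -> AD, D -> BC; J -> JSM becomes J -> JE, E -> SM; M -> JSM becomes M -> JF, F -> SM.

S -> c | JS; A -> a; B -> c; C -> i; D -> BC; E -> SM; F -> SM; J -> AC | AD | CA | JE; M -> AC | JF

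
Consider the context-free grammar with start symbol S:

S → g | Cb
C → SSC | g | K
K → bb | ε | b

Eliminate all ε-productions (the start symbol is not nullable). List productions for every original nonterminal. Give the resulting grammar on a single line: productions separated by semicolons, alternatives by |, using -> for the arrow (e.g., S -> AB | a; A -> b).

Nullable set: {C, K}.
S -> Cb: C nullable, giving Cb | b.
C -> K: K nullable, giving K.
C -> SSC: C nullable, giving SS | SSC.
Drop K -> ε.
Unchanged (no nullable symbols): S -> g; C -> g; K -> b; K -> bb.

S -> b | g | Cb; C -> K | g | SS | SSC; K -> b | bb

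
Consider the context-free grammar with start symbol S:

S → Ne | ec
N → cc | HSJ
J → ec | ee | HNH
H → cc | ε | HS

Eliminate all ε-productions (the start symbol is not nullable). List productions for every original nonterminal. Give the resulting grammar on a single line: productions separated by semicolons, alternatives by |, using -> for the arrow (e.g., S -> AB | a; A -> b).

Nullable set: {H}.
Drop H -> ε.
H -> HS: H nullable, giving HS | S.
J -> HNH: H, H nullable, giving HN | HNH | N | NH.
N -> HSJ: H nullable, giving HSJ | SJ.
Unchanged (no nullable symbols): S -> Ne; S -> ec; H -> cc; J -> ec; J -> ee; N -> cc.

S -> Ne | ec; H -> S | HS | cc; J -> N | HN | NH | ec | ee | HNH; N -> SJ | cc | HSJ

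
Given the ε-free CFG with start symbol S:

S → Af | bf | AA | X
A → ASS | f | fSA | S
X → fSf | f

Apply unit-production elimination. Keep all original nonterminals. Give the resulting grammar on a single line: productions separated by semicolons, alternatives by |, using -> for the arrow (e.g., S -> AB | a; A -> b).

S -> f | AA | Af | bf | fSf; A -> f | AA | Af | bf | ASS | fSA | fSf; X -> f | fSf

Unit productions: A->S, S->X.
Unit pairs (A ⇒* B via units): (A,S), (A,X), (S,X).
S: inherits non-unit rules of {S, X} → AA | Af | bf | f | fSf.
A: inherits non-unit rules of {A, S, X} → AA | ASS | Af | bf | f | fSA | fSf.
X: inherits non-unit rules of {X} → f | fSf.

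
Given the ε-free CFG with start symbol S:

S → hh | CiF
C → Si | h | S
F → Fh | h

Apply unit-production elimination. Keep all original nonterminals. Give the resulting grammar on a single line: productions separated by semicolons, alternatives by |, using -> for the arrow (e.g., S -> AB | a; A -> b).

S -> hh | CiF; C -> h | Si | hh | CiF; F -> h | Fh

Unit productions: C->S.
Unit pairs (A ⇒* B via units): (C,S).
S: inherits non-unit rules of {S} → CiF | hh.
C: inherits non-unit rules of {C, S} → CiF | Si | h | hh.
F: inherits non-unit rules of {F} → Fh | h.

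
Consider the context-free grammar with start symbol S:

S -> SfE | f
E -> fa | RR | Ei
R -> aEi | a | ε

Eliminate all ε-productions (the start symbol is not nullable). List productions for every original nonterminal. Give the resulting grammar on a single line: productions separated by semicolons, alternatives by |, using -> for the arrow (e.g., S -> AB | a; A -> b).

Nullable set: {E, R}.
S -> SfE: E nullable, giving Sf | SfE.
E -> Ei: E nullable, giving Ei | i.
E -> RR: R, R nullable, giving R | RR.
Drop R -> ε.
R -> aEi: E nullable, giving aEi | ai.
Unchanged (no nullable symbols): S -> f; E -> fa; R -> a.

S -> f | Sf | SfE; E -> R | i | Ei | RR | fa; R -> a | ai | aEi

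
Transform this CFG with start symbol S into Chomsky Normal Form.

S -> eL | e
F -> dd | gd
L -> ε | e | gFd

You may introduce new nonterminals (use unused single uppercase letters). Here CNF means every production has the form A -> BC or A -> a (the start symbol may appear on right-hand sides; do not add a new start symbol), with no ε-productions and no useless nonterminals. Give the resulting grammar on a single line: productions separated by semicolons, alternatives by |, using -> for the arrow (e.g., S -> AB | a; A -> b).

Nullable: {L}; after ε-elimination: S -> e | eL; F -> dd | gd; L -> e | gFd.
No unit productions to eliminate.
TERM: introduce A -> d, C -> e, B -> g and substitute in every rule of length ≥2.
BIN: L -> BFA becomes L -> BD, D -> FA.

S -> e | CL; A -> d; B -> g; C -> e; D -> FA; F -> AA | BA; L -> e | BD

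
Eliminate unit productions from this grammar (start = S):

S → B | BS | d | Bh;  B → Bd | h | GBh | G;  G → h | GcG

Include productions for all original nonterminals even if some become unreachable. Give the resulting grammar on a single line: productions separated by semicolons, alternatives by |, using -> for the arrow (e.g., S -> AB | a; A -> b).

S -> d | h | BS | Bd | Bh | GBh | GcG; B -> h | Bd | GBh | GcG; G -> h | GcG

Unit productions: B->G, S->B.
Unit pairs (A ⇒* B via units): (B,G), (S,B), (S,G).
S: inherits non-unit rules of {B, G, S} → BS | Bd | Bh | GBh | GcG | d | h.
B: inherits non-unit rules of {B, G} → Bd | GBh | GcG | h.
G: inherits non-unit rules of {G} → GcG | h.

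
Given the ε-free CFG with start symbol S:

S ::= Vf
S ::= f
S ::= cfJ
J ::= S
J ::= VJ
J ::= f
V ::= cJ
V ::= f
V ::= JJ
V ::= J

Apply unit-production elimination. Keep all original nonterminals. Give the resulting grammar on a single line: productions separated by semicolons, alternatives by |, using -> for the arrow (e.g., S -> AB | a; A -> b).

S -> f | Vf | cfJ; J -> f | VJ | Vf | cfJ; V -> f | JJ | VJ | Vf | cJ | cfJ

Unit productions: J->S, V->J.
Unit pairs (A ⇒* B via units): (J,S), (V,J), (V,S).
S: inherits non-unit rules of {S} → Vf | cfJ | f.
J: inherits non-unit rules of {J, S} → VJ | Vf | cfJ | f.
V: inherits non-unit rules of {J, S, V} → JJ | VJ | Vf | cJ | cfJ | f.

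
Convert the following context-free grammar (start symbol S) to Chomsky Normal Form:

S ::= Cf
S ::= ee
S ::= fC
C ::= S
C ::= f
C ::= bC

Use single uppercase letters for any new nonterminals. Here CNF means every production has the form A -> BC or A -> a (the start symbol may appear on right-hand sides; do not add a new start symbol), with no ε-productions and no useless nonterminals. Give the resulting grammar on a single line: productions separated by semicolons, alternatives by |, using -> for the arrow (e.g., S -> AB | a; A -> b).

S -> AC | CA | DD; A -> f; B -> b; C -> f | AC | BC | CA | DD; D -> e

No ε-productions.
After unit-elimination: S -> Cf | ee | fC; C -> f | Cf | bC | ee | fC.
TERM: introduce B -> b, D -> e, A -> f and substitute in every rule of length ≥2.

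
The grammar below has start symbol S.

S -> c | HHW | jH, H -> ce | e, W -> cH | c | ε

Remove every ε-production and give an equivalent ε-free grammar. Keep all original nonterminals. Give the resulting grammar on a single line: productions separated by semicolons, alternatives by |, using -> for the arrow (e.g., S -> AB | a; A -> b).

S -> c | HH | jH | HHW; H -> e | ce; W -> c | cH

Nullable set: {W}.
S -> HHW: W nullable, giving HH | HHW.
Drop W -> ε.
Unchanged (no nullable symbols): S -> c; S -> jH; H -> ce; H -> e; W -> c; W -> cH.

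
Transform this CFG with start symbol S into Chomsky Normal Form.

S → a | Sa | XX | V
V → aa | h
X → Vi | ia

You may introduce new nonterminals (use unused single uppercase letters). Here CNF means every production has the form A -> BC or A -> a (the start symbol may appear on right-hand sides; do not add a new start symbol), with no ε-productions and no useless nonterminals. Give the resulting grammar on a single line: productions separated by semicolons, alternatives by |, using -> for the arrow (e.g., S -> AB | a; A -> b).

No ε-productions.
After unit-elimination: S -> a | h | Sa | XX | aa; V -> h | aa; X -> Vi | ia.
TERM: introduce A -> a, B -> i and substitute in every rule of length ≥2.

S -> a | h | AA | SA | XX; A -> a; B -> i; V -> h | AA; X -> BA | VB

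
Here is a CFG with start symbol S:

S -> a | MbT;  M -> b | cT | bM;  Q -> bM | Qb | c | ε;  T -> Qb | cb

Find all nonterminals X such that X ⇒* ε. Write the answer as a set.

Directly nullable (have an ε-rule): {Q}.
Not nullable: M, S, T — each has a terminal in every rule's right-hand side or depends on a non-nullable symbol.

{Q}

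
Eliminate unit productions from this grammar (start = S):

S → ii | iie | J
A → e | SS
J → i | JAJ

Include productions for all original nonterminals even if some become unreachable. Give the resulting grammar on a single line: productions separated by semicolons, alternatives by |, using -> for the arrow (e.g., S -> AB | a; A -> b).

S -> i | ii | JAJ | iie; A -> e | SS; J -> i | JAJ

Unit productions: S->J.
Unit pairs (A ⇒* B via units): (S,J).
S: inherits non-unit rules of {J, S} → JAJ | i | ii | iie.
A: inherits non-unit rules of {A} → SS | e.
J: inherits non-unit rules of {J} → JAJ | i.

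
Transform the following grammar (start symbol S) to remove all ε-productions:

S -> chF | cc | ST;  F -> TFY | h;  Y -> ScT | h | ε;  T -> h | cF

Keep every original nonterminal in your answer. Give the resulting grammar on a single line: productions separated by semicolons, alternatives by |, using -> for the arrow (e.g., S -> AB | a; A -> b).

Nullable set: {Y}.
F -> TFY: Y nullable, giving TF | TFY.
Drop Y -> ε.
Unchanged (no nullable symbols): S -> ST; S -> cc; S -> chF; F -> h; T -> cF; T -> h; Y -> ScT; Y -> h.

S -> ST | cc | chF; F -> h | TF | TFY; T -> h | cF; Y -> h | ScT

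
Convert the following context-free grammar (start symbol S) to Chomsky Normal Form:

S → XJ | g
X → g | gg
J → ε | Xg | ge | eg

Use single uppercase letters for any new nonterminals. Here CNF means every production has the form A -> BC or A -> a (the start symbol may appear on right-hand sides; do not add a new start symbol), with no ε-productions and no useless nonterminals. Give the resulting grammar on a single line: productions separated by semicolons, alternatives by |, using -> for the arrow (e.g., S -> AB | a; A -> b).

Nullable: {J}; after ε-elimination: S -> X | g | XJ; J -> Xg | eg | ge; X -> g | gg.
After unit-elimination: S -> g | XJ | gg; J -> Xg | eg | ge; X -> g | gg.
TERM: introduce B -> e, A -> g and substitute in every rule of length ≥2.

S -> g | AA | XJ; A -> g; B -> e; J -> AB | BA | XA; X -> g | AA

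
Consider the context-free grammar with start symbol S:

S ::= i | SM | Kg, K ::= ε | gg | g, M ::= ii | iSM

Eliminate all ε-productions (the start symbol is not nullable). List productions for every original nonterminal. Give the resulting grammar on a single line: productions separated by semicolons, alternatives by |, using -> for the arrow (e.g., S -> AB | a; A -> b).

Nullable set: {K}.
S -> Kg: K nullable, giving Kg | g.
Drop K -> ε.
Unchanged (no nullable symbols): S -> SM; S -> i; K -> g; K -> gg; M -> iSM; M -> ii.

S -> g | i | Kg | SM; K -> g | gg; M -> ii | iSM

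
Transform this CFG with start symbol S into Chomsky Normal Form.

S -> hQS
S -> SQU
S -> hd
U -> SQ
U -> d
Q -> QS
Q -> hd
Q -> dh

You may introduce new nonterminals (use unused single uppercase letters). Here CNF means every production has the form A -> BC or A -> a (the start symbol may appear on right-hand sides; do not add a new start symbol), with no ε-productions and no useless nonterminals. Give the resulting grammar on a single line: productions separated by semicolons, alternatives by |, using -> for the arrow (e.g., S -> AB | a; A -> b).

S -> BA | BC | SD; A -> d; B -> h; C -> QS; D -> QU; Q -> AB | BA | QS; U -> d | SQ

No ε-productions.
No unit productions to eliminate.
TERM: introduce A -> d, B -> h and substitute in every rule of length ≥2.
BIN: S -> BQS becomes S -> BC, C -> QS; S -> SQU becomes S -> SD, D -> QU.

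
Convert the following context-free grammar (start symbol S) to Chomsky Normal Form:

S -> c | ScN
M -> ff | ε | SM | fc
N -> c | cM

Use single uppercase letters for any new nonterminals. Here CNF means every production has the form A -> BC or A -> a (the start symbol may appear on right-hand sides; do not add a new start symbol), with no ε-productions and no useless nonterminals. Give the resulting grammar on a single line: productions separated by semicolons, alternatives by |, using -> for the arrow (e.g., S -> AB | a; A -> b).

S -> c | SD; A -> c; B -> f; C -> AN; D -> AN; M -> c | BA | BB | SC | SM; N -> c | AM

Nullable: {M}; after ε-elimination: S -> c | ScN; M -> S | SM | fc | ff; N -> c | cM.
After unit-elimination: S -> c | ScN; M -> c | SM | fc | ff | ScN; N -> c | cM.
TERM: introduce A -> c, B -> f and substitute in every rule of length ≥2.
BIN: M -> SAN becomes M -> SC, C -> AN; S -> SAN becomes S -> SD, D -> AN.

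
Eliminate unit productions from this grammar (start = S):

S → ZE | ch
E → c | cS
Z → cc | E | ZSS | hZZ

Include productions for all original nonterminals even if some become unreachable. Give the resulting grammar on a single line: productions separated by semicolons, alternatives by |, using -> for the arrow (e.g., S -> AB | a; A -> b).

Unit productions: Z->E.
Unit pairs (A ⇒* B via units): (Z,E).
S: inherits non-unit rules of {S} → ZE | ch.
E: inherits non-unit rules of {E} → c | cS.
Z: inherits non-unit rules of {E, Z} → ZSS | c | cS | cc | hZZ.

S -> ZE | ch; E -> c | cS; Z -> c | cS | cc | ZSS | hZZ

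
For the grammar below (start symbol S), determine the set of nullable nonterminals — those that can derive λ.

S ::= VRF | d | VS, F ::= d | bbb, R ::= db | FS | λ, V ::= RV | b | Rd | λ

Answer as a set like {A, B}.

Directly nullable (have an ε-rule): {R, V}.
Not nullable: F, S — each has a terminal in every rule's right-hand side or depends on a non-nullable symbol.

{R, V}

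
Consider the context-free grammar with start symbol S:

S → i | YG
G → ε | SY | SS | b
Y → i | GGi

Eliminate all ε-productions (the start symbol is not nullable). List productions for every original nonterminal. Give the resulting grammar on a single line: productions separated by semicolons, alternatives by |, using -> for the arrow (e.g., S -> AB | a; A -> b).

Nullable set: {G}.
S -> YG: G nullable, giving Y | YG.
Drop G -> ε.
Y -> GGi: G, G nullable, giving GGi | Gi | i.
Unchanged (no nullable symbols): S -> i; G -> SS; G -> SY; G -> b; Y -> i.

S -> Y | i | YG; G -> b | SS | SY; Y -> i | Gi | GGi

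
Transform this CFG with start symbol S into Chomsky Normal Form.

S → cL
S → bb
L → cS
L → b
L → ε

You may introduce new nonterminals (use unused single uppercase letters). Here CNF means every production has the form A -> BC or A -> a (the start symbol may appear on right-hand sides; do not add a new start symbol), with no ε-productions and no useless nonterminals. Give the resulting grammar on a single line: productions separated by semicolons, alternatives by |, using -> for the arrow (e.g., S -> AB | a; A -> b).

Nullable: {L}; after ε-elimination: S -> c | bb | cL; L -> b | cS.
No unit productions to eliminate.
TERM: introduce B -> b, A -> c and substitute in every rule of length ≥2.

S -> c | AL | BB; A -> c; B -> b; L -> b | AS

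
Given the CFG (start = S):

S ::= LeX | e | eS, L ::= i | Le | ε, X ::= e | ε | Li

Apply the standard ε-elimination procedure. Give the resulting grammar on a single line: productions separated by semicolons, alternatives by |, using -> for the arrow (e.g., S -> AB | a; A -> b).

S -> e | Le | eS | eX | LeX; L -> e | i | Le; X -> e | i | Li

Nullable set: {L, X}.
S -> LeX: L, X nullable, giving Le | LeX | e | eX.
Drop L -> ε.
L -> Le: L nullable, giving Le | e.
Drop X -> ε.
X -> Li: L nullable, giving Li | i.
Unchanged (no nullable symbols): S -> e; S -> eS; L -> i; X -> e.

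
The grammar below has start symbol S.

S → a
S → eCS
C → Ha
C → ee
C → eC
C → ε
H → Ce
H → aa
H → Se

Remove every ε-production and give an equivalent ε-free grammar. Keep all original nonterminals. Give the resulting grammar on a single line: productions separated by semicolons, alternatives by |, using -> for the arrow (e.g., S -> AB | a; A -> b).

Nullable set: {C}.
S -> eCS: C nullable, giving eCS | eS.
Drop C -> ε.
C -> eC: C nullable, giving e | eC.
H -> Ce: C nullable, giving Ce | e.
Unchanged (no nullable symbols): S -> a; C -> Ha; C -> ee; H -> Se; H -> aa.

S -> a | eS | eCS; C -> e | Ha | eC | ee; H -> e | Ce | Se | aa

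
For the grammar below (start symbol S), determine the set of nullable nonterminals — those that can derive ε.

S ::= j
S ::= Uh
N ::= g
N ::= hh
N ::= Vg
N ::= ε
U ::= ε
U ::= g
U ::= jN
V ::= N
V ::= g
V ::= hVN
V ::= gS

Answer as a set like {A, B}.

{N, U, V}

Directly nullable (have an ε-rule): {N, U}.
V is nullable via V -> N (every symbol on the right is already known nullable).
Not nullable: S — each has a terminal in every rule's right-hand side or depends on a non-nullable symbol.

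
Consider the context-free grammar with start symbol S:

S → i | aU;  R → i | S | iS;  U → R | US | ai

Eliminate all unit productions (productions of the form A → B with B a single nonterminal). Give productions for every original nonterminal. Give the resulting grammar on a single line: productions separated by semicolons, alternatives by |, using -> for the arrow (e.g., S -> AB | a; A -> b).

S -> i | aU; R -> i | aU | iS; U -> i | US | aU | ai | iS

Unit productions: R->S, U->R.
Unit pairs (A ⇒* B via units): (R,S), (U,R), (U,S).
S: inherits non-unit rules of {S} → aU | i.
R: inherits non-unit rules of {R, S} → aU | i | iS.
U: inherits non-unit rules of {R, S, U} → US | aU | ai | i | iS.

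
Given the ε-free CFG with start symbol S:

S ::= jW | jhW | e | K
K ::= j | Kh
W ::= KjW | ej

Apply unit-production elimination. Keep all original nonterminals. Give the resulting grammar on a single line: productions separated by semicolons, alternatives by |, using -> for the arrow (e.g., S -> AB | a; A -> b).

S -> e | j | Kh | jW | jhW; K -> j | Kh; W -> ej | KjW

Unit productions: S->K.
Unit pairs (A ⇒* B via units): (S,K).
S: inherits non-unit rules of {K, S} → Kh | e | j | jW | jhW.
K: inherits non-unit rules of {K} → Kh | j.
W: inherits non-unit rules of {W} → KjW | ej.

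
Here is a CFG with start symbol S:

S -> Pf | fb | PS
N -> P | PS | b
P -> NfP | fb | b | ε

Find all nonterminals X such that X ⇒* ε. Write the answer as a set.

Directly nullable (have an ε-rule): {P}.
N is nullable via N -> P (every symbol on the right is already known nullable).
Not nullable: S — each has a terminal in every rule's right-hand side or depends on a non-nullable symbol.

{N, P}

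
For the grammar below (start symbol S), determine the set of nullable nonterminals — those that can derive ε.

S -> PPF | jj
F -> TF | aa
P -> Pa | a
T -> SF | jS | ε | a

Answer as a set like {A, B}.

Directly nullable (have an ε-rule): {T}.
Not nullable: F, P, S — each has a terminal in every rule's right-hand side or depends on a non-nullable symbol.

{T}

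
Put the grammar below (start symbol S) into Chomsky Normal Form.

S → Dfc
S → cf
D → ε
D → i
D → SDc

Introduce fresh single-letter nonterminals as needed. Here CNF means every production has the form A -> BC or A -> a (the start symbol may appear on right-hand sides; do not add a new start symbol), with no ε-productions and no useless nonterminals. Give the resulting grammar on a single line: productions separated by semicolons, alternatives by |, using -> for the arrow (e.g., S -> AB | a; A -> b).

S -> AB | BA | DE; A -> c; B -> f; C -> DA; D -> i | SA | SC; E -> BA

Nullable: {D}; after ε-elimination: S -> cf | fc | Dfc; D -> i | Sc | SDc.
No unit productions to eliminate.
TERM: introduce A -> c, B -> f and substitute in every rule of length ≥2.
BIN: D -> SDA becomes D -> SC, C -> DA; S -> DBA becomes S -> DE, E -> BA.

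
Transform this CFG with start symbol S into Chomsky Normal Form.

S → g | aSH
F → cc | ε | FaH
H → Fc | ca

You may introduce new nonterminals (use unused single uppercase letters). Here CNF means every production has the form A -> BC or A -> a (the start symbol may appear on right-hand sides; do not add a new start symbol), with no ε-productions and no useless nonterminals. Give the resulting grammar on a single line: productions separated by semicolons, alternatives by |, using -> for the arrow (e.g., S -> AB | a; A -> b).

Nullable: {F}; after ε-elimination: S -> g | aSH; F -> aH | cc | FaH; H -> c | Fc | ca.
No unit productions to eliminate.
TERM: introduce A -> a, B -> c and substitute in every rule of length ≥2.
BIN: F -> FAH becomes F -> FC, C -> AH; S -> ASH becomes S -> AD, D -> SH.

S -> g | AD; A -> a; B -> c; C -> AH; D -> SH; F -> AH | BB | FC; H -> c | BA | FB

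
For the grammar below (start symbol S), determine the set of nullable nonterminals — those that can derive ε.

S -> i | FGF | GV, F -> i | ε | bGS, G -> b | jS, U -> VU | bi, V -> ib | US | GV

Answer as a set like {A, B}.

Directly nullable (have an ε-rule): {F}.
Not nullable: G, S, U, V — each has a terminal in every rule's right-hand side or depends on a non-nullable symbol.

{F}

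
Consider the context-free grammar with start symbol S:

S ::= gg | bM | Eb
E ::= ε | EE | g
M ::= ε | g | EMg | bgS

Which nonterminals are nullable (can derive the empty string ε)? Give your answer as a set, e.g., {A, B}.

Directly nullable (have an ε-rule): {E, M}.
Not nullable: S — each has a terminal in every rule's right-hand side or depends on a non-nullable symbol.

{E, M}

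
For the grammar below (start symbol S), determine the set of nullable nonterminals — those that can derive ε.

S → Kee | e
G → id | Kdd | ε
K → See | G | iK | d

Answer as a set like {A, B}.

{G, K}

Directly nullable (have an ε-rule): {G}.
K is nullable via K -> G (every symbol on the right is already known nullable).
Not nullable: S — each has a terminal in every rule's right-hand side or depends on a non-nullable symbol.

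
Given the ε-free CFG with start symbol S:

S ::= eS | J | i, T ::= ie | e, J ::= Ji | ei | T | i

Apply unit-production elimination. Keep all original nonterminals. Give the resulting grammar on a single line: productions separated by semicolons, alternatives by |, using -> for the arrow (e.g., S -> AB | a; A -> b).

S -> e | i | Ji | eS | ei | ie; J -> e | i | Ji | ei | ie; T -> e | ie

Unit productions: J->T, S->J.
Unit pairs (A ⇒* B via units): (J,T), (S,J), (S,T).
S: inherits non-unit rules of {J, S, T} → Ji | e | eS | ei | i | ie.
J: inherits non-unit rules of {J, T} → Ji | e | ei | i | ie.
T: inherits non-unit rules of {T} → e | ie.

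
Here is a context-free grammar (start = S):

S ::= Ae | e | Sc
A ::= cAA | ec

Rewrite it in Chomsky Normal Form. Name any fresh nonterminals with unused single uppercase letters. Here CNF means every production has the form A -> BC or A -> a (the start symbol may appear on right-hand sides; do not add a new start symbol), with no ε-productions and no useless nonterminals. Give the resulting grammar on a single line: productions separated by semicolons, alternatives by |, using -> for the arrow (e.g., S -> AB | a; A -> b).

No ε-productions.
No unit productions to eliminate.
TERM: introduce B -> c, C -> e and substitute in every rule of length ≥2.
BIN: A -> BAA becomes A -> BD, D -> AA.

S -> e | AC | SB; A -> BD | CB; B -> c; C -> e; D -> AA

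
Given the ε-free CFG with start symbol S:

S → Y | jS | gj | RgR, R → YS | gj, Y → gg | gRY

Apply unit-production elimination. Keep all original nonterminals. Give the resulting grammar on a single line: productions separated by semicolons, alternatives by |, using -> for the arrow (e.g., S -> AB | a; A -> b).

S -> gg | gj | jS | RgR | gRY; R -> YS | gj; Y -> gg | gRY

Unit productions: S->Y.
Unit pairs (A ⇒* B via units): (S,Y).
S: inherits non-unit rules of {S, Y} → RgR | gRY | gg | gj | jS.
R: inherits non-unit rules of {R} → YS | gj.
Y: inherits non-unit rules of {Y} → gRY | gg.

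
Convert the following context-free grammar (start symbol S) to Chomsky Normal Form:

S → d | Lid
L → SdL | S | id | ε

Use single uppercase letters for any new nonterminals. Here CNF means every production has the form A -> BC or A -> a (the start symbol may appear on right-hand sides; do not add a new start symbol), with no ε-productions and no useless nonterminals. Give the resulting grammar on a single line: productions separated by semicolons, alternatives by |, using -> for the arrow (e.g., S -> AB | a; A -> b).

S -> d | AB | LE; A -> i; B -> d; C -> AB; D -> BL; E -> AB; L -> d | AB | LC | SB | SD

Nullable: {L}; after ε-elimination: S -> d | id | Lid; L -> S | Sd | id | SdL.
After unit-elimination: S -> d | id | Lid; L -> d | Sd | id | Lid | SdL.
TERM: introduce B -> d, A -> i and substitute in every rule of length ≥2.
BIN: L -> LAB becomes L -> LC, C -> AB; L -> SBL becomes L -> SD, D -> BL; S -> LAB becomes S -> LE, E -> AB.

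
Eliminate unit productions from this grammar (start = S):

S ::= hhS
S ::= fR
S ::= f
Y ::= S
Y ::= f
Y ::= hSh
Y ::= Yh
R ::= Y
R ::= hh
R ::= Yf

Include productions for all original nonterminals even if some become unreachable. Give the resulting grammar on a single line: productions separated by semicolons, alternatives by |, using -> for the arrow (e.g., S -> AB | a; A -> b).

Unit productions: R->Y, Y->S.
Unit pairs (A ⇒* B via units): (R,S), (R,Y), (Y,S).
S: inherits non-unit rules of {S} → f | fR | hhS.
R: inherits non-unit rules of {R, S, Y} → Yf | Yh | f | fR | hSh | hh | hhS.
Y: inherits non-unit rules of {S, Y} → Yh | f | fR | hSh | hhS.

S -> f | fR | hhS; R -> f | Yf | Yh | fR | hh | hSh | hhS; Y -> f | Yh | fR | hSh | hhS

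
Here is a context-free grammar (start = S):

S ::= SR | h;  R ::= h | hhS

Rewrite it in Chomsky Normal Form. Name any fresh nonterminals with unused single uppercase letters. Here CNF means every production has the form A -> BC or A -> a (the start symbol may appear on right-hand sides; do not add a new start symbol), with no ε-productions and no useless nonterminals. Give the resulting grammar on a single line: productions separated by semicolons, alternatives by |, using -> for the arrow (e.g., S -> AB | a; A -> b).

No ε-productions.
No unit productions to eliminate.
TERM: introduce A -> h and substitute in every rule of length ≥2.
BIN: R -> AAS becomes R -> AB, B -> AS.

S -> h | SR; A -> h; B -> AS; R -> h | AB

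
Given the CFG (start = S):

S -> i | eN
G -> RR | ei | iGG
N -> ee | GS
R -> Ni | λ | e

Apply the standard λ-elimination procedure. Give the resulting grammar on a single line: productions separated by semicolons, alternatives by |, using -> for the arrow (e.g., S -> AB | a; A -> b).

S -> i | eN; G -> R | i | RR | ei | iG | iGG; N -> S | GS | ee; R -> e | Ni

Nullable set: {G, R}.
G -> RR: R, R nullable, giving R | RR.
G -> iGG: G, G nullable, giving i | iG | iGG.
N -> GS: G nullable, giving GS | S.
Drop R -> λ.
Unchanged (no nullable symbols): S -> eN; S -> i; G -> ei; N -> ee; R -> Ni; R -> e.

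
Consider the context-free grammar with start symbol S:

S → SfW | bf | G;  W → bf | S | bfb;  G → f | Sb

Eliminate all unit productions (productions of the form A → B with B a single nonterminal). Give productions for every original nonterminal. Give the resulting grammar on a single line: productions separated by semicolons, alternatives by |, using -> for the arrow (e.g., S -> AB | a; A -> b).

S -> f | Sb | bf | SfW; G -> f | Sb; W -> f | Sb | bf | SfW | bfb

Unit productions: S->G, W->S.
Unit pairs (A ⇒* B via units): (S,G), (W,G), (W,S).
S: inherits non-unit rules of {G, S} → Sb | SfW | bf | f.
G: inherits non-unit rules of {G} → Sb | f.
W: inherits non-unit rules of {G, S, W} → Sb | SfW | bf | bfb | f.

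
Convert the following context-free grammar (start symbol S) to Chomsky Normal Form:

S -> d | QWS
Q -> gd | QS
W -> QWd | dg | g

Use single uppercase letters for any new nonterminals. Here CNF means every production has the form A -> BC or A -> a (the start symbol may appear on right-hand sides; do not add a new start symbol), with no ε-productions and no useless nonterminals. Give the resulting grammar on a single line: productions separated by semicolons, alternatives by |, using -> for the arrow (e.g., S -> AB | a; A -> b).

No ε-productions.
No unit productions to eliminate.
TERM: introduce B -> d, A -> g and substitute in every rule of length ≥2.
BIN: S -> QWS becomes S -> QC, C -> WS; W -> QWB becomes W -> QD, D -> WB.

S -> d | QC; A -> g; B -> d; C -> WS; D -> WB; Q -> AB | QS; W -> g | BA | QD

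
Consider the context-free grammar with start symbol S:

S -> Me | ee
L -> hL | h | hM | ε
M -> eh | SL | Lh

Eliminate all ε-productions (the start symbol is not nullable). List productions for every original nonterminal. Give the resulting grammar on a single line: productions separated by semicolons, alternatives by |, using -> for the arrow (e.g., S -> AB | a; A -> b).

S -> Me | ee; L -> h | hL | hM; M -> S | h | Lh | SL | eh

Nullable set: {L}.
Drop L -> ε.
L -> hL: L nullable, giving h | hL.
M -> Lh: L nullable, giving Lh | h.
M -> SL: L nullable, giving S | SL.
Unchanged (no nullable symbols): S -> Me; S -> ee; L -> h; L -> hM; M -> eh.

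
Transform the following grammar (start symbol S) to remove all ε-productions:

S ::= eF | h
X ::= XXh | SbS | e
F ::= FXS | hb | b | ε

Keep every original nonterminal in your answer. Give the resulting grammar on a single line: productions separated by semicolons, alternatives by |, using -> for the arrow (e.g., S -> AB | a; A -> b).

S -> e | h | eF; F -> b | XS | hb | FXS; X -> e | SbS | XXh

Nullable set: {F}.
S -> eF: F nullable, giving e | eF.
Drop F -> ε.
F -> FXS: F nullable, giving FXS | XS.
Unchanged (no nullable symbols): S -> h; F -> b; F -> hb; X -> SbS; X -> XXh; X -> e.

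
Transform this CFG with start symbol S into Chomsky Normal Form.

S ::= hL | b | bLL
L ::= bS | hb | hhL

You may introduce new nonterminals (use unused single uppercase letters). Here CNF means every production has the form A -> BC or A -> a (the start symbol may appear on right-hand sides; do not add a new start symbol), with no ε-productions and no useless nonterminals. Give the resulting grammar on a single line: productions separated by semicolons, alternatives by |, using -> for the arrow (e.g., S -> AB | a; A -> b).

S -> b | AD | BL; A -> b; B -> h; C -> BL; D -> LL; L -> AS | BA | BC

No ε-productions.
No unit productions to eliminate.
TERM: introduce A -> b, B -> h and substitute in every rule of length ≥2.
BIN: L -> BBL becomes L -> BC, C -> BL; S -> ALL becomes S -> AD, D -> LL.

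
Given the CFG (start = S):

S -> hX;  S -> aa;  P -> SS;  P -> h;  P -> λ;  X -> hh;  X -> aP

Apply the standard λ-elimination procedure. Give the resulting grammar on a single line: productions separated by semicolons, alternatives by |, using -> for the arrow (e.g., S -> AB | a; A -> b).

Nullable set: {P}.
Drop P -> λ.
X -> aP: P nullable, giving a | aP.
Unchanged (no nullable symbols): S -> aa; S -> hX; P -> SS; P -> h; X -> hh.

S -> aa | hX; P -> h | SS; X -> a | aP | hh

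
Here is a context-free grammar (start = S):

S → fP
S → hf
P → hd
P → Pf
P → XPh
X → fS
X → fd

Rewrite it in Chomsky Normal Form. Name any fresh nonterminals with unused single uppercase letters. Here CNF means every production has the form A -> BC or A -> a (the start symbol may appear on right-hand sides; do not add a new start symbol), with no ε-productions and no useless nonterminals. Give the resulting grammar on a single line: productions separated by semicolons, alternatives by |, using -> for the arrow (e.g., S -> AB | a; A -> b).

No ε-productions.
No unit productions to eliminate.
TERM: introduce C -> d, A -> f, B -> h and substitute in every rule of length ≥2.
BIN: P -> XPB becomes P -> XD, D -> PB.

S -> AP | BA; A -> f; B -> h; C -> d; D -> PB; P -> BC | PA | XD; X -> AC | AS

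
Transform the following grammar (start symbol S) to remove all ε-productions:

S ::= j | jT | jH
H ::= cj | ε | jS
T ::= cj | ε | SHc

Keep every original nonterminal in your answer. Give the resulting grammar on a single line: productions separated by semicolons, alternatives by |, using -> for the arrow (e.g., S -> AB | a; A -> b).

S -> j | jH | jT; H -> cj | jS; T -> Sc | cj | SHc

Nullable set: {H, T}.
S -> jH: H nullable, giving j | jH.
S -> jT: T nullable, giving j | jT.
Drop H -> ε.
Drop T -> ε.
T -> SHc: H nullable, giving SHc | Sc.
Unchanged (no nullable symbols): S -> j; H -> cj; H -> jS; T -> cj.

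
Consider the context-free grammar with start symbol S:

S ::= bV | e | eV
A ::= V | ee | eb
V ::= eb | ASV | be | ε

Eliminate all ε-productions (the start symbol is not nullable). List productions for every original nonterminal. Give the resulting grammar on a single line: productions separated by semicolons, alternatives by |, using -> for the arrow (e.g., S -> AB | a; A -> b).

S -> b | e | bV | eV; A -> V | eb | ee; V -> S | AS | SV | be | eb | ASV

Nullable set: {A, V}.
S -> bV: V nullable, giving b | bV.
S -> eV: V nullable, giving e | eV.
A -> V: V nullable, giving V.
Drop V -> ε.
V -> ASV: A, V nullable, giving AS | ASV | S | SV.
Unchanged (no nullable symbols): S -> e; A -> eb; A -> ee; V -> be; V -> eb.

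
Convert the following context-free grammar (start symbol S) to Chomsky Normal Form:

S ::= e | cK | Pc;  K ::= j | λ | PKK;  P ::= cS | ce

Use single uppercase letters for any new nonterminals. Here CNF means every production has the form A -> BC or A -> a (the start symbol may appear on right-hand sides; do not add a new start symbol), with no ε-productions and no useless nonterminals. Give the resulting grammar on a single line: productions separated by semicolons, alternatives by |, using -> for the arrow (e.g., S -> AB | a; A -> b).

S -> c | e | AK | PA; A -> c; B -> e; C -> KK; K -> j | AB | AS | PC | PK; P -> AB | AS

Nullable: {K}; after ε-elimination: S -> c | e | Pc | cK; K -> P | j | PK | PKK; P -> cS | ce.
After unit-elimination: S -> c | e | Pc | cK; K -> j | PK | cS | ce | PKK; P -> cS | ce.
TERM: introduce A -> c, B -> e and substitute in every rule of length ≥2.
BIN: K -> PKK becomes K -> PC, C -> KK.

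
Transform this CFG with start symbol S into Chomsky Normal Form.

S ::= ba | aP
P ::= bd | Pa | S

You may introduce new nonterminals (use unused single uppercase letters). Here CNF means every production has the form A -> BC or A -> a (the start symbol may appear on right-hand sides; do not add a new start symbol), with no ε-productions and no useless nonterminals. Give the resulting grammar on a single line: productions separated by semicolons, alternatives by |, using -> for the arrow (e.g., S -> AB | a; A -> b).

S -> AP | BA; A -> a; B -> b; C -> d; P -> AP | BA | BC | PA

No ε-productions.
After unit-elimination: S -> aP | ba; P -> Pa | aP | ba | bd.
TERM: introduce A -> a, B -> b, C -> d and substitute in every rule of length ≥2.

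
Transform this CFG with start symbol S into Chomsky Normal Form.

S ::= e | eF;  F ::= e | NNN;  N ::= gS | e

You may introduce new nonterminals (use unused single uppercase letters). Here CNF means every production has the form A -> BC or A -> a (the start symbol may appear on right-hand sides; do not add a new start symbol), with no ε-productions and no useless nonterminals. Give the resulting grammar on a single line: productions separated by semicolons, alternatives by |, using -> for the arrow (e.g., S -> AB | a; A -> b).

No ε-productions.
No unit productions to eliminate.
TERM: introduce B -> e, A -> g and substitute in every rule of length ≥2.
BIN: F -> NNN becomes F -> NC, C -> NN.

S -> e | BF; A -> g; B -> e; C -> NN; F -> e | NC; N -> e | AS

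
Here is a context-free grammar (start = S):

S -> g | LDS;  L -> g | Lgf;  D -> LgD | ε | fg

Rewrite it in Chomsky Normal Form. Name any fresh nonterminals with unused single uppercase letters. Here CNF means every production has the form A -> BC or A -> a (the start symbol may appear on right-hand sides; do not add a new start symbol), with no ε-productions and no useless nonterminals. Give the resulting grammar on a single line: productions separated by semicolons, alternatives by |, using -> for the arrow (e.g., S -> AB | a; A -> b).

Nullable: {D}; after ε-elimination: S -> g | LS | LDS; D -> Lg | fg | LgD; L -> g | Lgf.
No unit productions to eliminate.
TERM: introduce B -> f, A -> g and substitute in every rule of length ≥2.
BIN: D -> LAD becomes D -> LC, C -> AD; L -> LAB becomes L -> LE, E -> AB; S -> LDS becomes S -> LF, F -> DS.

S -> g | LF | LS; A -> g; B -> f; C -> AD; D -> BA | LA | LC; E -> AB; F -> DS; L -> g | LE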